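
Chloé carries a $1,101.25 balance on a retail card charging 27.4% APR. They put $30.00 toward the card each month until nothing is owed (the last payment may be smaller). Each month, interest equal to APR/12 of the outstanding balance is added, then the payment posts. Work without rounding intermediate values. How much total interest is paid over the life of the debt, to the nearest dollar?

Monthly rate r = 27.4%/12 = 2.28333% = 0.0228333.
Payoff takes n = ⌈−ln(1 − rB₀/P)/ln(1+r)⌉ = ⌈80.669⌉ = 81 payments; the last is $20.15.
Total paid = 80·$30.00 + $20.15 = $2,420.15.
Total interest = total paid − principal = $2,420.15 − $1,101.25 = $1,318.90.

$1,319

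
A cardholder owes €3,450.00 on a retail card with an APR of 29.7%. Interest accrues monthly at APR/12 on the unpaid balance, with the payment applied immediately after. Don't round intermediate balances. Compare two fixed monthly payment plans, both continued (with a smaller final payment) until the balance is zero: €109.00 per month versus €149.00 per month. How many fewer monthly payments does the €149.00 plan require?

Monthly rate r = 29.7%/12 = 2.475% = 0.02475.
At €109.00/mo: n = ⌈−ln(1 − rB₀/P)/ln(1+r)⌉ = 63 payments (last €61.65); total interest = total paid − €3,450.00 = €3,369.65.
At €149.00/mo: 35 payments (last €121.44); total interest €1,737.44.
Payments saved = 63 − 35 = 28.

28 fewer payments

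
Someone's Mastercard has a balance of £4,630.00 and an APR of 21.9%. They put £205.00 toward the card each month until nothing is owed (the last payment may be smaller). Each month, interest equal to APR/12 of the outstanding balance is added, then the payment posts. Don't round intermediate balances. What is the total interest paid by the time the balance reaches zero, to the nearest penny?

£1,393.21

Monthly rate r = 21.9%/12 = 1.825% = 0.01825.
Payoff takes n = ⌈−ln(1 − rB₀/P)/ln(1+r)⌉ = ⌈29.379⌉ = 30 payments; the last is £78.21.
Total paid = 29·£205.00 + £78.21 = £6,023.21.
Total interest = total paid − principal = £6,023.21 − £4,630.00 = £1,393.21.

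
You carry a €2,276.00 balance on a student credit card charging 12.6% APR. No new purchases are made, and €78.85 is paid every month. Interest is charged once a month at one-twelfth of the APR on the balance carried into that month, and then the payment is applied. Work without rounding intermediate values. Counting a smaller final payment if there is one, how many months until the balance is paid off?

35 months

Monthly rate r = 12.6%/12 = 1.05% = 0.0105.
Recurrence: B ← B·(1+r) − €78.85.
Month 1: interest €23.90; balance after payment €2,221.05.
Month 2: interest €23.32; balance after payment €2,165.52.
Closed form: n = −ln(1 − rB₀/P)/ln(1+r) = −ln(0.69692)/ln(1.0105) ≈ 34.569, so the balance reaches zero during payment 35.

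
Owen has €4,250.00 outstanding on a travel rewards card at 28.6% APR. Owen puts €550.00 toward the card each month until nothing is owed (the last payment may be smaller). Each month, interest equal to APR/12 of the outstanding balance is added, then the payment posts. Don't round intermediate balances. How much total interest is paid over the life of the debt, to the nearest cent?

Monthly rate r = 28.6%/12 = 2.38333% = 0.0238333.
Payoff takes n = ⌈−ln(1 − rB₀/P)/ln(1+r)⌉ = ⌈8.642⌉ = 9 payments; the last is €354.44.
Total paid = 8·€550.00 + €354.44 = €4,754.44.
Total interest = total paid − principal = €4,754.44 − €4,250.00 = €504.44.

€504.44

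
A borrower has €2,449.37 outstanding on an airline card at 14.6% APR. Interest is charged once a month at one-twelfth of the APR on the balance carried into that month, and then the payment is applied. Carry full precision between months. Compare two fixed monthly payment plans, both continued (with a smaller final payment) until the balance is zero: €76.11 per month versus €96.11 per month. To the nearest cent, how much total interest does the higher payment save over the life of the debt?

€177.01

Monthly rate r = 14.6%/12 = 1.21667% = 0.0121667.
At €76.11/mo: n = ⌈−ln(1 − rB₀/P)/ln(1+r)⌉ = 42 payments (last €6.41); total interest = total paid − €2,449.37 = €677.55.
At €96.11/mo: 31 payments (last €66.61); total interest €500.54.
Interest saved = €677.55 − €500.54 = €177.01.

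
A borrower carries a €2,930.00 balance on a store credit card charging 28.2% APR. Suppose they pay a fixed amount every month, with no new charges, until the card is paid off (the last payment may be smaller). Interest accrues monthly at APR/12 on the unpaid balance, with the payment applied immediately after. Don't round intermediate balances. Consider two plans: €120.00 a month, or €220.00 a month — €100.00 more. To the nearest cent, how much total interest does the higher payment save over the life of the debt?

Monthly rate r = 28.2%/12 = 2.35% = 0.0235.
At €120.00/mo: n = ⌈−ln(1 − rB₀/P)/ln(1+r)⌉ = 37 payments (last €86.12); total interest = total paid − €2,930.00 = €1,476.12.
At €220.00/mo: 17 payments (last €35.75); total interest €625.75.
Interest saved = €1,476.12 − €625.75 = €850.37.

€850.37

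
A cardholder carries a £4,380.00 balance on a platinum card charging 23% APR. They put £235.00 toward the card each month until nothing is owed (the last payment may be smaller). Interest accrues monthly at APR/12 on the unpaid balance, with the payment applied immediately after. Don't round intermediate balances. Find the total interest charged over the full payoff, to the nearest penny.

Monthly rate r = 23%/12 = 1.91667% = 0.0191667.
Payoff takes n = ⌈−ln(1 − rB₀/P)/ln(1+r)⌉ = ⌈23.280⌉ = 24 payments; the last is £66.21.
Total paid = 23·£235.00 + £66.21 = £5,471.21.
Total interest = total paid − principal = £5,471.21 − £4,380.00 = £1,091.21.

£1,091.21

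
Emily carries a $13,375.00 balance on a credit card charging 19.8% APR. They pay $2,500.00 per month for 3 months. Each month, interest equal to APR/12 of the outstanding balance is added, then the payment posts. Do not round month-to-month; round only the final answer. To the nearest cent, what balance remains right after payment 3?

Monthly rate r = 19.8%/12 = 1.65% = 0.0165.
Each month: B ← B·(1+r) − $2,500.00.
Month 1: interest $220.69; balance after payment $11,095.69.
Month 2: interest $183.08; balance after payment $8,778.77.
Month 3: interest $144.85; balance after payment $6,423.62.

$6,423.62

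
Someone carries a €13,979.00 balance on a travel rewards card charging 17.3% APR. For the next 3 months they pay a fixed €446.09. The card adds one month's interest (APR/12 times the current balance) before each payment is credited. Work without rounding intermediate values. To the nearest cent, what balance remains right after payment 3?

€13,234.69

Monthly rate r = 17.3%/12 = 1.44167% = 0.0144167.
Each month: B ← B·(1+r) − €446.09.
Month 1: interest €201.53; balance after payment €13,734.44.
Month 2: interest €198.00; balance after payment €13,486.36.
Month 3: interest €194.43; balance after payment €13,234.69.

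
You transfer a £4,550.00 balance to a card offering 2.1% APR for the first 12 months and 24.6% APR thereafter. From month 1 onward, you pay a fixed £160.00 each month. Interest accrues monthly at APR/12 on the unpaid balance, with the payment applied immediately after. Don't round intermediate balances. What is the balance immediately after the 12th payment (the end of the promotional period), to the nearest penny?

Promo months 1–12 at r₀ = 2.1%/12 = 0.00175; months 13+ at r₁ = 24.6%/12 = 0.0205.
After month 12: iterate B ← B·(1+r₀) − £160.00 for 12 months → £2,707.89.

£2,707.89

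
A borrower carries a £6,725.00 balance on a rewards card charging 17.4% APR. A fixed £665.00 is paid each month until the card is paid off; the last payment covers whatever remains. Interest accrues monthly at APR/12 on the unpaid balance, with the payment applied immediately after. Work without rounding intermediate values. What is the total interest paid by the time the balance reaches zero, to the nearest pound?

£600

Monthly rate r = 17.4%/12 = 1.45% = 0.0145.
Payoff takes n = ⌈−ln(1 − rB₀/P)/ln(1+r)⌉ = ⌈11.015⌉ = 12 payments; the last is £9.94.
Total paid = 11·£665.00 + £9.94 = £7,324.94.
Total interest = total paid − principal = £7,324.94 − £6,725.00 = £599.94.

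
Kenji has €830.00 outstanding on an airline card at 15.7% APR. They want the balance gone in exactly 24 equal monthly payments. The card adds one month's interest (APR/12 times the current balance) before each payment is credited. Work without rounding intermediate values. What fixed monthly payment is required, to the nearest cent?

€40.52

Monthly rate r = 15.7%/12 = 1.30833% = 0.0130833.
Level-payment amortization: P = B₀·r / (1 − (1+r)^(−n)) = 830.00·0.0130833 / (1 − 1.01308^(−24)).
Denominator 1 − (1+r)^(−24) = 0.26799187.
P = 10.8592 / 0.26799187 ≈ 40.52.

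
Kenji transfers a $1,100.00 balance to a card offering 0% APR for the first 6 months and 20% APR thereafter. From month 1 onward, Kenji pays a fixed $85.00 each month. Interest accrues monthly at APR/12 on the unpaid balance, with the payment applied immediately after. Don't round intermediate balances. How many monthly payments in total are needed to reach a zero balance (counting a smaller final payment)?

Promo months 1–6 at r₀ = 0%/12 = 0; months 7+ at r₁ = 20%/12 = 0.0166667.
After month 6 (no interest yet): B = $1,100.00 − 6·$85.00 = $590.00.
Then at r₁ with $85.00/mo: n₂ = −ln(1 − r₁·B/P)/ln(1+r₁) ≈ 7.44 → 8 more payments.

14 payments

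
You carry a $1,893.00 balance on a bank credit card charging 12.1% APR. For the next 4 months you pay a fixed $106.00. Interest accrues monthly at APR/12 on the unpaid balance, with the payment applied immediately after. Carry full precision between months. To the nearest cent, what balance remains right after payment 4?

$1,540.06

Monthly rate r = 12.1%/12 = 1.00833% = 0.0100833.
Each month: B ← B·(1+r) − $106.00.
Month 1: interest $19.09; balance after payment $1,806.09.
Month 2: interest $18.21; balance after payment $1,718.30.
Month 3: interest $17.33; balance after payment $1,629.63.
Month 4: interest $16.43; balance after payment $1,540.06.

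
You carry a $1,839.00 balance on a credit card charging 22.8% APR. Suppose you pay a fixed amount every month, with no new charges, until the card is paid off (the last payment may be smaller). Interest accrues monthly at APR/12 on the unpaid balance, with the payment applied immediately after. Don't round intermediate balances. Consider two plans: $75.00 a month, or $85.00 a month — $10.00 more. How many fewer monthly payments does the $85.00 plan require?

5 fewer payments

Monthly rate r = 22.8%/12 = 1.9% = 0.019.
At $75.00/mo: n = ⌈−ln(1 − rB₀/P)/ln(1+r)⌉ = 34 payments (last $24.13); total interest = total paid − $1,839.00 = $660.13.
At $85.00/mo: 29 payments (last $11.11); total interest $552.11.
Payments saved = 34 − 29 = 5.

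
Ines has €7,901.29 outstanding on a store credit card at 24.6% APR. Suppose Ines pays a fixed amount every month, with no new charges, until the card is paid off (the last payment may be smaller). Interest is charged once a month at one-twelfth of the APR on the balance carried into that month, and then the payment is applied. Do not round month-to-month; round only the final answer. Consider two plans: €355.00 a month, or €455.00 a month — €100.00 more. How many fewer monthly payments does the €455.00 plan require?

Monthly rate r = 24.6%/12 = 2.05% = 0.0205.
At €355.00/mo: n = ⌈−ln(1 − rB₀/P)/ln(1+r)⌉ = 31 payments (last €9.27); total interest = total paid − €7,901.29 = €2,757.98.
At €455.00/mo: 22 payments (last €312.61); total interest €1,966.32.
Payments saved = 31 − 22 = 9.

9 fewer payments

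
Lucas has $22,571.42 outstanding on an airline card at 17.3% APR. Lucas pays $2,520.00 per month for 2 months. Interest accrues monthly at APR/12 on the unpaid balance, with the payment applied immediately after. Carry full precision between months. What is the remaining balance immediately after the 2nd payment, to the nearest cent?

Monthly rate r = 17.3%/12 = 1.44167% = 0.0144167.
Each month: B ← B·(1+r) − $2,520.00.
Month 1: interest $325.40; balance after payment $20,376.82.
Month 2: interest $293.77; balance after payment $18,150.59.

$18,150.59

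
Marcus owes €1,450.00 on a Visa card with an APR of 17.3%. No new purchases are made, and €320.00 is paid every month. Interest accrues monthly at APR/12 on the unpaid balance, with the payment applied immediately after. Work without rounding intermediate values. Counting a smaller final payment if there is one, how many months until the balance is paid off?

Monthly rate r = 17.3%/12 = 1.44167% = 0.0144167.
Recurrence: B ← B·(1+r) − €320.00.
Month 1: interest €20.90; balance after payment €1,150.90.
Month 2: interest €16.59; balance after payment €847.50.
Month 3: interest €12.22; balance after payment €539.71.
Month 4: interest €7.78; balance after payment €227.50.
Month 5: interest €3.28; balance after payment €0.00.

5 months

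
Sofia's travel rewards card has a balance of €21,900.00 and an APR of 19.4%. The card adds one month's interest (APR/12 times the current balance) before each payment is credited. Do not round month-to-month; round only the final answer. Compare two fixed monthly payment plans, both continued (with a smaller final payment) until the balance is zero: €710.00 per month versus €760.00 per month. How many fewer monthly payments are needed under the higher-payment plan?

Monthly rate r = 19.4%/12 = 1.61667% = 0.0161667.
At €710.00/mo: n = ⌈−ln(1 − rB₀/P)/ln(1+r)⌉ = 44 payments (last €38.70); total interest = total paid − €21,900.00 = €8,668.70.
At €760.00/mo: 40 payments (last €77.84); total interest €7,817.84.
Payments saved = 44 − 40 = 4.

4 fewer payments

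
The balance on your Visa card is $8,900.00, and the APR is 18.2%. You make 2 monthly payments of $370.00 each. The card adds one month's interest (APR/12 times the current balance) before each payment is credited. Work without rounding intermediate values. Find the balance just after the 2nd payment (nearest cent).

Monthly rate r = 18.2%/12 = 1.51667% = 0.0151667.
Each month: B ← B·(1+r) − $370.00.
Month 1: interest $134.98; balance after payment $8,664.98.
Month 2: interest $131.42; balance after payment $8,426.40.

$8,426.40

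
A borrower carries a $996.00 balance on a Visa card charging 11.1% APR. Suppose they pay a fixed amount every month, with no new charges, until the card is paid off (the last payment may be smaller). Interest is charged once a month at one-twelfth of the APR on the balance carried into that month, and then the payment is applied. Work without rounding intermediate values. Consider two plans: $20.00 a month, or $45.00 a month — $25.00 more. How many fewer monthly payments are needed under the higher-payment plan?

Monthly rate r = 11.1%/12 = 0.925% = 0.00925.
At $20.00/mo: n = ⌈−ln(1 − rB₀/P)/ln(1+r)⌉ = 68 payments (last $1.07); total interest = total paid − $996.00 = $345.07.
At $45.00/mo: 25 payments (last $39.60); total interest $123.60.
Payments saved = 68 − 25 = 43.

43 fewer payments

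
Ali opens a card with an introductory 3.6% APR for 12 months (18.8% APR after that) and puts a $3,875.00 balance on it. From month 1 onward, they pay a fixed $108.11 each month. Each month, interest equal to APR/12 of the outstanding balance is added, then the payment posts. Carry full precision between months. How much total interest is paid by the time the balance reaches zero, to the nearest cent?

$870.98

Promo months 1–12 at r₀ = 3.6%/12 = 0.003; months 13+ at r₁ = 18.8%/12 = 0.0156667.
After month 12: iterate B ← B·(1+r₀) − $108.11 for 12 months → $2,697.88.
Then at r₁ with $108.11/mo: n₂ = −ln(1 − r₁·B/P)/ln(1+r₁) ≈ 31.90 → 32 more payments.
Total paid = 43·$108.11 + $97.25 = $4,745.98; interest = $4,745.98 − $3,875.00 = $870.98.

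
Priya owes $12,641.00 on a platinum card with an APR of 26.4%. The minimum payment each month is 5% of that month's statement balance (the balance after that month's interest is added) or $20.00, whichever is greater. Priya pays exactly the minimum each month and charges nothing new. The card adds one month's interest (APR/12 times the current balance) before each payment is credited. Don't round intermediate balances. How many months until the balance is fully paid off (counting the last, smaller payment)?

Monthly rate r = 26.4%/12 = 2.2% = 0.022.
While 5% of the post-interest balance exceeds $20.00, each month B ← (B·(1+r))·(1 − 0.05), i.e. B shrinks by the factor (1+r)·0.95 = 0.9709.
This holds for months 1–118. Entering month 119 the balance is $387.59; 5% of the post-interest balance is now below $20.00, so the flat $20.00 minimum applies from here.
From month 119 a fixed $20.00 at rate r clears $387.59 in 26 more payments. Total: 118 + 26 = 144 months.

144 months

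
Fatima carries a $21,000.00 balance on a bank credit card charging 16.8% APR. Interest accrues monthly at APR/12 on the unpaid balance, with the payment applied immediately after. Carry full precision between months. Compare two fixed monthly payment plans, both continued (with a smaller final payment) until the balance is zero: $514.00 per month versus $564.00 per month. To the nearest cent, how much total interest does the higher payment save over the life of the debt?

Monthly rate r = 16.8%/12 = 1.4% = 0.014.
At $514.00/mo: n = ⌈−ln(1 − rB₀/P)/ln(1+r)⌉ = 62 payments (last $19.30); total interest = total paid − $21,000.00 = $10,373.30.
At $564.00/mo: 53 payments (last $555.07); total interest $8,883.07.
Interest saved = $10,373.30 − $8,883.07 = $1,490.23.

$1,490.23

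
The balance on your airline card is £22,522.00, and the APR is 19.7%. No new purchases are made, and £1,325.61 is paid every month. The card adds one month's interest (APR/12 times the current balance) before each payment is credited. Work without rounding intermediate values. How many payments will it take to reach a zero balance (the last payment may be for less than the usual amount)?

21 months

Monthly rate r = 19.7%/12 = 1.64167% = 0.0164167.
Recurrence: B ← B·(1+r) − £1,325.61.
Month 1: interest £369.74; balance after payment £21,566.13.
Month 2: interest £354.04; balance after payment £20,594.56.
Closed form: n = −ln(1 − rB₀/P)/ln(1+r) = −ln(0.72108)/ln(1.01642) ≈ 20.082, so the balance reaches zero during payment 21.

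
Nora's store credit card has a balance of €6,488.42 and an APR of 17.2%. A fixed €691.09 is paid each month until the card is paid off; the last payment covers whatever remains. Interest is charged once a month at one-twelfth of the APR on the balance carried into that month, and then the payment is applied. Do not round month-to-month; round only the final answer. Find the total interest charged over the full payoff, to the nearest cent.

Monthly rate r = 17.2%/12 = 1.43333% = 0.0143333.
Payoff takes n = ⌈−ln(1 − rB₀/P)/ln(1+r)⌉ = ⌈10.156⌉ = 11 payments; the last is €108.17.
Total paid = 10·€691.09 + €108.17 = €7,019.07.
Total interest = total paid − principal = €7,019.07 − €6,488.42 = €530.65.

€530.65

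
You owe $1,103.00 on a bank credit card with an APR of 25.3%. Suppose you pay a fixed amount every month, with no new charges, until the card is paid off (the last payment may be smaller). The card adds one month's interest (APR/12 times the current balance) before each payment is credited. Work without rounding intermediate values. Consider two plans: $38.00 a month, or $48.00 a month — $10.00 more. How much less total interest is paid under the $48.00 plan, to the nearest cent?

Monthly rate r = 25.3%/12 = 2.10833% = 0.0210833.
At $38.00/mo: n = ⌈−ln(1 − rB₀/P)/ln(1+r)⌉ = 46 payments (last $14.28); total interest = total paid − $1,103.00 = $621.28.
At $48.00/mo: 32 payments (last $36.41); total interest $421.41.
Interest saved = $621.28 − $421.41 = $199.87.

$199.87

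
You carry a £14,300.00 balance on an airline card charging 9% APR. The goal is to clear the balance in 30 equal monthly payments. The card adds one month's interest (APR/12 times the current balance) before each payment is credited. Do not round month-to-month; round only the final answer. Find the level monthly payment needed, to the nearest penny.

Monthly rate r = 9%/12 = 0.75% = 0.0075.
Level-payment amortization: P = B₀·r / (1 − (1+r)^(−n)) = 14300.00·0.0075 / (1 − 1.0075^(−30)).
Denominator 1 − (1+r)^(−30) = 0.200813102.
P = 107.25 / 0.200813102 ≈ 534.08.

£534.08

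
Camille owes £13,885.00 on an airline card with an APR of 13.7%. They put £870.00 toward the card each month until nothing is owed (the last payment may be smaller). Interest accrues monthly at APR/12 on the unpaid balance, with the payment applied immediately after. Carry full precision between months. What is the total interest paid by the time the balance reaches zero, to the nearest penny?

Monthly rate r = 13.7%/12 = 1.14167% = 0.0114167.
Payoff takes n = ⌈−ln(1 − rB₀/P)/ln(1+r)⌉ = ⌈17.719⌉ = 18 payments; the last is £626.57.
Total paid = 17·£870.00 + £626.57 = £15,416.57.
Total interest = total paid − principal = £15,416.57 − £13,885.00 = £1,531.57.

£1,531.57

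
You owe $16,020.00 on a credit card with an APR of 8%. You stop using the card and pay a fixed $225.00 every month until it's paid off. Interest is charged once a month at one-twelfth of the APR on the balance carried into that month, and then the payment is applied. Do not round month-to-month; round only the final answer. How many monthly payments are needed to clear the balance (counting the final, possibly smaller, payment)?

Monthly rate r = 8%/12 = 0.666667% = 0.00666667.
Recurrence: B ← B·(1+r) − $225.00.
Month 1: interest $106.80; balance after payment $15,901.80.
Month 2: interest $106.01; balance after payment $15,782.81.
Closed form: n = −ln(1 − rB₀/P)/ln(1+r) = −ln(0.52533)/ln(1.00667) ≈ 96.880, so the balance reaches zero during payment 97.

97 months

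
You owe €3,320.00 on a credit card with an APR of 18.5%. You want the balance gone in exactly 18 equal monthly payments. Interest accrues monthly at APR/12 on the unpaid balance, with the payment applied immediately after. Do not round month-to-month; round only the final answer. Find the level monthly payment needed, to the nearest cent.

€212.63

Monthly rate r = 18.5%/12 = 1.54167% = 0.0154167.
Level-payment amortization: P = B₀·r / (1 − (1+r)^(−n)) = 3320.00·0.0154167 / (1 − 1.01542^(−18)).
Denominator 1 − (1+r)^(−18) = 0.240718488.
P = 51.1833 / 0.240718488 ≈ 212.63.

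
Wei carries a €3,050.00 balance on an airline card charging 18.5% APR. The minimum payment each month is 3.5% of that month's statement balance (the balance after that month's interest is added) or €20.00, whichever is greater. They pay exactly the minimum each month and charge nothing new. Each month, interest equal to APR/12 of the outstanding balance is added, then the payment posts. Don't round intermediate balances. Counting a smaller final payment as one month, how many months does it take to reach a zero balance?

121 months

Monthly rate r = 18.5%/12 = 1.54167% = 0.0154167.
While 3.5% of the post-interest balance exceeds €20.00, each month B ← (B·(1+r))·(1 − 0.035), i.e. B shrinks by the factor (1+r)·0.965 = 0.97988.
This holds for months 1–84. Entering month 85 the balance is €552.99; 3.5% of the post-interest balance is now below €20.00, so the flat €20.00 minimum applies from here.
From month 85 a fixed €20.00 at rate r clears €552.99 in 37 more payments. Total: 84 + 37 = 121 months.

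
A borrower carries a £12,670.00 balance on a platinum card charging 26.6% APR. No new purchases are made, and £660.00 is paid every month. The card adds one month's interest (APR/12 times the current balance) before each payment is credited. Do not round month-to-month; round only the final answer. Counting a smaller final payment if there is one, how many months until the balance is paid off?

Monthly rate r = 26.6%/12 = 2.21667% = 0.0221667.
Recurrence: B ← B·(1+r) − £660.00.
Month 1: interest £280.85; balance after payment £12,290.85.
Month 2: interest £272.45; balance after payment £11,903.30.
Closed form: n = −ln(1 − rB₀/P)/ln(1+r) = −ln(0.57447)/ln(1.02217) ≈ 25.283, so the balance reaches zero during payment 26.

26 payments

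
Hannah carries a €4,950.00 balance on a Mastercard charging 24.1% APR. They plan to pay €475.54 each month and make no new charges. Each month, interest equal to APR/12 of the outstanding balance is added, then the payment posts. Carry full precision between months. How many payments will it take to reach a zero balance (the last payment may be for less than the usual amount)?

12 months

Monthly rate r = 24.1%/12 = 2.00833% = 0.0200833.
Recurrence: B ← B·(1+r) − €475.54.
Month 1: interest €99.41; balance after payment €4,573.87.
Month 2: interest €91.86; balance after payment €4,190.19.
Closed form: n = −ln(1 − rB₀/P)/ln(1+r) = −ln(0.79095)/ln(1.02008) ≈ 11.794, so the balance reaches zero during payment 12.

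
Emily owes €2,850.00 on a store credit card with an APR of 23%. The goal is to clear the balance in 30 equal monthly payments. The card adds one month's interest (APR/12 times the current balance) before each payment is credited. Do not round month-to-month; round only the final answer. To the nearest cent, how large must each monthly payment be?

€125.80

Monthly rate r = 23%/12 = 1.91667% = 0.0191667.
Level-payment amortization: P = B₀·r / (1 − (1+r)^(−n)) = 2850.00·0.0191667 / (1 − 1.01917^(−30)).
Denominator 1 − (1+r)^(−30) = 0.434225108.
P = 54.625 / 0.434225108 ≈ 125.80.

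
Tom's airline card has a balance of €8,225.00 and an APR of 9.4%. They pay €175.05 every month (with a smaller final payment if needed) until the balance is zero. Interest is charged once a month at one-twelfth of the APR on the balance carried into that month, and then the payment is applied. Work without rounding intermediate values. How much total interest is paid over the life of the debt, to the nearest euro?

€2,072

Monthly rate r = 9.4%/12 = 0.783333% = 0.00783333.
Payoff takes n = ⌈−ln(1 − rB₀/P)/ln(1+r)⌉ = ⌈58.820⌉ = 59 payments; the last is €143.68.
Total paid = 58·€175.05 + €143.68 = €10,296.58.
Total interest = total paid − principal = €10,296.58 − €8,225.00 = €2,071.58.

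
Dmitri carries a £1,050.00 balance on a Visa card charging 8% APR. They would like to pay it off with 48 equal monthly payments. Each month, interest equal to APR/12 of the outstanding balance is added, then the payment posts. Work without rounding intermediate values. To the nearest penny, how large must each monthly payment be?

Monthly rate r = 8%/12 = 0.666667% = 0.00666667.
Level-payment amortization: P = B₀·r / (1 − (1+r)^(−n)) = 1050.00·0.00666667 / (1 − 1.00667^(−48)).
Denominator 1 − (1+r)^(−48) = 0.27307942.
P = 7 / 0.27307942 ≈ 25.63.

£25.63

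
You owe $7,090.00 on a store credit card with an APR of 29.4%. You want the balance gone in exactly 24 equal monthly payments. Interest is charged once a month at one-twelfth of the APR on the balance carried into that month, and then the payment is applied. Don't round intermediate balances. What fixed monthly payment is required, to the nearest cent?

$394.24

Monthly rate r = 29.4%/12 = 2.45% = 0.0245.
Level-payment amortization: P = B₀·r / (1 − (1+r)^(−n)) = 7090.00·0.0245 / (1 − 1.0245^(−24)).
Denominator 1 − (1+r)^(−24) = 0.440612324.
P = 173.705 / 0.440612324 ≈ 394.24.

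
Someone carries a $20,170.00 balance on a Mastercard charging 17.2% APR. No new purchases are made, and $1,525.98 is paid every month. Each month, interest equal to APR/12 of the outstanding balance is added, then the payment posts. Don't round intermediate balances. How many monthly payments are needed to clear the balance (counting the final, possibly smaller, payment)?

15 payments

Monthly rate r = 17.2%/12 = 1.43333% = 0.0143333.
Recurrence: B ← B·(1+r) − $1,525.98.
Month 1: interest $289.10; balance after payment $18,933.12.
Month 2: interest $271.37; balance after payment $17,678.52.
Closed form: n = −ln(1 − rB₀/P)/ln(1+r) = −ln(0.81055)/ln(1.01433) ≈ 14.759, so the balance reaches zero during payment 15.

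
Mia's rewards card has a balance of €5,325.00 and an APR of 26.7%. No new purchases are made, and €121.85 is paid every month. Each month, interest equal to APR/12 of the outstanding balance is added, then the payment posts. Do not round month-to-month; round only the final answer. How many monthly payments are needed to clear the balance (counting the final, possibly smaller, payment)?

164 payments

Monthly rate r = 26.7%/12 = 2.225% = 0.02225.
Recurrence: B ← B·(1+r) − €121.85.
Month 1: interest €118.48; balance after payment €5,321.63.
Month 2: interest €118.41; balance after payment €5,318.19.
Closed form: n = −ln(1 − rB₀/P)/ln(1+r) = −ln(0.027647)/ln(1.02225) ≈ 163.057, so the balance reaches zero during payment 164.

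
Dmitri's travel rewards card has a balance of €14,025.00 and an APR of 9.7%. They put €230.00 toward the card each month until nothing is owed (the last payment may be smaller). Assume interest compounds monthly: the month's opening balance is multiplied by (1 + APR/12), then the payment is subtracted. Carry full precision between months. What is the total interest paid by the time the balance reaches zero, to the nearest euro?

Monthly rate r = 9.7%/12 = 0.808333% = 0.00808333.
Payoff takes n = ⌈−ln(1 − rB₀/P)/ln(1+r)⌉ = ⌈84.347⌉ = 85 payments; the last is €79.96.
Total paid = 84·€230.00 + €79.96 = €19,399.96.
Total interest = total paid − principal = €19,399.96 − €14,025.00 = €5,374.96.

€5,375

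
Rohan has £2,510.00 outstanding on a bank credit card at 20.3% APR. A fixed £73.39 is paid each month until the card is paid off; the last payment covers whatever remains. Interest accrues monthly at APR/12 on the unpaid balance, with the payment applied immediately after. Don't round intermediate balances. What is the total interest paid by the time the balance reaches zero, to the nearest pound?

Monthly rate r = 20.3%/12 = 1.69167% = 0.0169167.
Payoff takes n = ⌈−ln(1 − rB₀/P)/ln(1+r)⌉ = ⌈51.510⌉ = 52 payments; the last is £37.58.
Total paid = 51·£73.39 + £37.58 = £3,780.47.
Total interest = total paid − principal = £3,780.47 − £2,510.00 = £1,270.47.

£1,270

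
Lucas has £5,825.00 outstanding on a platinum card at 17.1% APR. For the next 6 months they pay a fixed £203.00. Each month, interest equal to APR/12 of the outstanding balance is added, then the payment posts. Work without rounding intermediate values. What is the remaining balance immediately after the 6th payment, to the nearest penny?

£5,078.90

Monthly rate r = 17.1%/12 = 1.425% = 0.01425.
Each month: B ← B·(1+r) − £203.00.
Month 1: interest £83.01; balance after payment £5,705.01.
Month 2: interest £81.30; balance after payment £5,583.30.
Month 3: interest £79.56; balance after payment £5,459.86.
Month 4: interest £77.80; balance after payment £5,334.67.
Month 5: interest £76.02; balance after payment £5,207.69.
Month 6: interest £74.21; balance after payment £5,078.90.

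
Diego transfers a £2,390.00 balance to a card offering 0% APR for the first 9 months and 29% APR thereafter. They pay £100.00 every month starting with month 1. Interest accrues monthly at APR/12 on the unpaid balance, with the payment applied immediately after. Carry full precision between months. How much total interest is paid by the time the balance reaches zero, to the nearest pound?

Promo months 1–9 at r₀ = 0%/12 = 0; months 10+ at r₁ = 29%/12 = 0.0241667.
After month 9 (no interest yet): B = £2,390.00 − 9·£100.00 = £1,490.00.
Then at r₁ with £100.00/mo: n₂ = −ln(1 − r₁·B/P)/ln(1+r₁) ≈ 18.69 → 19 more payments.
Total paid = 27·£100.00 + £69.73 = £2,769.73; interest = £2,769.73 − £2,390.00 = £379.73.

£380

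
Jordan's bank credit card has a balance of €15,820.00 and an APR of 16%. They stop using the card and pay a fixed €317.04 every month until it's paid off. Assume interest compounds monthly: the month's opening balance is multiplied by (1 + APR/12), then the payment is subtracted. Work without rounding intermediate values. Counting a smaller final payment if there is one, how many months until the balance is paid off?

83 payments

Monthly rate r = 16%/12 = 1.33333% = 0.0133333.
Recurrence: B ← B·(1+r) − €317.04.
Month 1: interest €210.93; balance after payment €15,713.89.
Month 2: interest €209.52; balance after payment €15,606.37.
Closed form: n = −ln(1 − rB₀/P)/ln(1+r) = −ln(0.33468)/ln(1.01333) ≈ 82.640, so the balance reaches zero during payment 83.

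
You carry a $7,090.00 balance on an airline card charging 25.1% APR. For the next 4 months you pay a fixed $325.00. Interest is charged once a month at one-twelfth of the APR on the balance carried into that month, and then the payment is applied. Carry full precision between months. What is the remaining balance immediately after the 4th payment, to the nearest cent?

$6,360.71

Monthly rate r = 25.1%/12 = 2.09167% = 0.0209167.
Each month: B ← B·(1+r) − $325.00.
Month 1: interest $148.30; balance after payment $6,913.30.
Month 2: interest $144.60; balance after payment $6,732.90.
Month 3: interest $140.83; balance after payment $6,548.73.
Month 4: interest $136.98; balance after payment $6,360.71.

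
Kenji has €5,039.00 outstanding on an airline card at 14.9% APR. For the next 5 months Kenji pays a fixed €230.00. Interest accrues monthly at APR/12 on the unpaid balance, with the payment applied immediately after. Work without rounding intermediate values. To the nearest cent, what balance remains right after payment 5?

Monthly rate r = 14.9%/12 = 1.24167% = 0.0124167.
Each month: B ← B·(1+r) − €230.00.
Month 1: interest €62.57; balance after payment €4,871.57.
Month 2: interest €60.49; balance after payment €4,702.06.
Month 3: interest €58.38; balance after payment €4,530.44.
Month 4: interest €56.25; balance after payment €4,356.69.
Month 5: interest €54.10; balance after payment €4,180.79.

€4,180.79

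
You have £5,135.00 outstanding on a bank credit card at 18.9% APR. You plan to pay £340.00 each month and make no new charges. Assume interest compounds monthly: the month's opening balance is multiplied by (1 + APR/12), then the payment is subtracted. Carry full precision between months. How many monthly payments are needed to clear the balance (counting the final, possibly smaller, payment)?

Monthly rate r = 18.9%/12 = 1.575% = 0.01575.
Recurrence: B ← B·(1+r) − £340.00.
Month 1: interest £80.88; balance after payment £4,875.88.
Month 2: interest £76.80; balance after payment £4,612.67.
Closed form: n = −ln(1 − rB₀/P)/ln(1+r) = −ln(0.76213)/ln(1.01575) ≈ 17.382, so the balance reaches zero during payment 18.

18 payments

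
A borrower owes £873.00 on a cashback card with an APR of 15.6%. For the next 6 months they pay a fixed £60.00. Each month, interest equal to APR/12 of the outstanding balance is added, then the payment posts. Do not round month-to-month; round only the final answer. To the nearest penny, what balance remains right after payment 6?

Monthly rate r = 15.6%/12 = 1.3% = 0.013.
Each month: B ← B·(1+r) − £60.00.
Month 1: interest £11.35; balance after payment £824.35.
Month 2: interest £10.72; balance after payment £775.07.
Month 3: interest £10.08; balance after payment £725.14.
Month 4: interest £9.43; balance after payment £674.57.
Month 5: interest £8.77; balance after payment £623.34.
Month 6: interest £8.10; balance after payment £571.44.

£571.44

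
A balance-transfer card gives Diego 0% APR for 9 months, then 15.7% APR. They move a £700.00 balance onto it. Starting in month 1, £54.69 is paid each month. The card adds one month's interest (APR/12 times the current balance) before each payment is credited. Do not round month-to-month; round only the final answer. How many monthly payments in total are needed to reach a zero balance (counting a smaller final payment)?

13 months

Promo months 1–9 at r₀ = 0%/12 = 0; months 10+ at r₁ = 15.7%/12 = 0.0130833.
After month 9 (no interest yet): B = £700.00 − 9·£54.69 = £207.79.
Then at r₁ with £54.69/mo: n₂ = −ln(1 − r₁·B/P)/ln(1+r₁) ≈ 3.92 → 4 more payments.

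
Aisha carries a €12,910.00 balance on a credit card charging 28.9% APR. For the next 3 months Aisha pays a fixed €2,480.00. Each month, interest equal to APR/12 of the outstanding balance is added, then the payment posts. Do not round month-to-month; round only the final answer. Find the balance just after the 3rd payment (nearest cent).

Monthly rate r = 28.9%/12 = 2.40833% = 0.0240833.
Each month: B ← B·(1+r) − €2,480.00.
Month 1: interest €310.92; balance after payment €10,740.92.
Month 2: interest €258.68; balance after payment €8,519.59.
Month 3: interest €205.18; balance after payment €6,244.77.

€6,244.77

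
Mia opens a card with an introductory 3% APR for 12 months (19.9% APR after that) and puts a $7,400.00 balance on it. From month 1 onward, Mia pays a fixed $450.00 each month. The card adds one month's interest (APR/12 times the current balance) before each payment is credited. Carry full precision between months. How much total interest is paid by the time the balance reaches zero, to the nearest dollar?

$259

Promo months 1–12 at r₀ = 3%/12 = 0.0025; months 13+ at r₁ = 19.9%/12 = 0.0165833.
After month 12: iterate B ← B·(1+r₀) − $450.00 for 12 months → $2,150.21.
Then at r₁ with $450.00/mo: n₂ = −ln(1 − r₁·B/P)/ln(1+r₁) ≈ 5.02 → 6 more payments.
Total paid = 17·$450.00 + $8.78 = $7,658.78; interest = $7,658.78 − $7,400.00 = $258.78.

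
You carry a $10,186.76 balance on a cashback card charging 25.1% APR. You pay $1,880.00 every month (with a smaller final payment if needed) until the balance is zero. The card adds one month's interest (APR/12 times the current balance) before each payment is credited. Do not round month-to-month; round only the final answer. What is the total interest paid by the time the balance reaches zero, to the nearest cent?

Monthly rate r = 25.1%/12 = 2.09167% = 0.0209167.
Payoff takes n = ⌈−ln(1 − rB₀/P)/ln(1+r)⌉ = ⌈5.811⌉ = 6 payments; the last is $1,527.38.
Total paid = 5·$1,880.00 + $1,527.38 = $10,927.38.
Total interest = total paid − principal = $10,927.38 − $10,186.76 = $740.62.

$740.62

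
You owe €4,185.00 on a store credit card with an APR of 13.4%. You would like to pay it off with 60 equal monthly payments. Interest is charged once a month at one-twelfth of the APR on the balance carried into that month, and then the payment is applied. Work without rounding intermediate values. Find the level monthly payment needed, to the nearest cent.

€96.08

Monthly rate r = 13.4%/12 = 1.11667% = 0.0111667.
Level-payment amortization: P = B₀·r / (1 − (1+r)^(−n)) = 4185.00·0.0111667 / (1 − 1.01117^(−60)).
Denominator 1 − (1+r)^(−60) = 0.486387806.
P = 46.7325 / 0.486387806 ≈ 96.08.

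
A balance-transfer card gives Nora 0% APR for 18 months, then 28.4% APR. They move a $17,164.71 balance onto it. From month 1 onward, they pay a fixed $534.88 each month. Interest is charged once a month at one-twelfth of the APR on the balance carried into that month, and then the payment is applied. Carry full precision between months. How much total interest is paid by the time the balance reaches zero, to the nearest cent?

$1,741.38

Promo months 1–18 at r₀ = 0%/12 = 0; months 19+ at r₁ = 28.4%/12 = 0.0236667.
After month 18 (no interest yet): B = $17,164.71 − 18·$534.88 = $7,536.87.
Then at r₁ with $534.88/mo: n₂ = −ln(1 − r₁·B/P)/ln(1+r₁) ≈ 17.34 → 18 more payments.
Total paid = 35·$534.88 + $185.29 = $18,906.09; interest = $18,906.09 − $17,164.71 = $1,741.38.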